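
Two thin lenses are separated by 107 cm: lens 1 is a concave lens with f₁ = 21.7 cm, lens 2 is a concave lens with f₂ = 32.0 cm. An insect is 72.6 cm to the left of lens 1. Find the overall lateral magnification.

f₁ = −21.7 cm (diverging).
Lens 1: 1/d_i1 = 1/(-21.7) − 1/(72.6) = -0.05986, so d_i1 = -16.71 cm; m₁ = −d_i1/d_o1 = +0.2302.
d_o2 = 107 − (-16.71) = 123.7 cm.
f₂ = −32.0 cm (diverging).
Lens 2: 1/d_i2 = 1/(-32.0) − 1/(123.7) = -0.03933, so d_i2 = -25.42 cm; m₂ = −d_i2/d_o2 = +0.2055.
m = m₁·m₂ = (+0.2302)(+0.2055) = +0.0473.

m = +0.0473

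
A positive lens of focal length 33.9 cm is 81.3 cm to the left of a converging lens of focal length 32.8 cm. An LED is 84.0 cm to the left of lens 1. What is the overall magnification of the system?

Lens 1: 1/d_i1 = 1/(33.9) − 1/(84.0) = 0.01759, so d_i1 = 56.84 cm; m₁ = −d_i1/d_o1 = -0.6767.
d_o2 = 81.3 − (56.84) = 24.46 cm.
Lens 2: 1/d_i2 = 1/(32.8) − 1/(24.46) = -0.01040, so d_i2 = -96.20 cm; m₂ = −d_i2/d_o2 = +3.933.
m = m₁·m₂ = (-0.6767)(+3.933) = -2.66.

m = -2.66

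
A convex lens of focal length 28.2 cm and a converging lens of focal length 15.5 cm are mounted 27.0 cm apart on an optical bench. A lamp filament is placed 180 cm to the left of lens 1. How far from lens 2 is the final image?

4.55 cm

Lens 1: 1/d_i1 = 1/f₁ − 1/d_o1 = 1/(28.2) − 1/(180) = 0.02991, so d_i1 = 33.44 cm.
The intermediate image is 33.44 cm to the right of lens 1, which lies 6.440 cm to the right of lens 2 — a virtual object — so d_o2 = −6.440 cm.
Lens 2: 1/d_i2 = 1/f₂ − 1/d_o2 = 1/(15.5) − 1/(-6.440) = 0.2198, so d_i2 = 4.55 cm.
The final image is real, 4.55 cm to the right of lens 2 (overall magnification ≈ -0.13).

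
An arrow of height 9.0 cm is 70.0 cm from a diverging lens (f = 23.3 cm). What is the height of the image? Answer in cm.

2.25 cm

For a diverging lens, f = -23.3 cm.
1/d_i = 1/f − 1/d_o = 1/(-23.30) − 1/(70.0) = -0.05720, so d_i = -17.48 cm.
m = −d_i/d_o = +0.2497.
|h_i| = |m|·h_o = 0.2497 × 9.0 = 2.25 cm. The image is virtual, upright and reduced, on the same side as the object.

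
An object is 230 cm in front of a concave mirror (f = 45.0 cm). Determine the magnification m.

1/d_i = 1/f − 1/d_o = 1/(45.00) − 1/(230) = 0.01787, so d_i = 55.95 cm.
m = −d_i/d_o = −(55.95)/(230) = -0.243.
The image is real, inverted and reduced, in front of the mirror.

m = -0.243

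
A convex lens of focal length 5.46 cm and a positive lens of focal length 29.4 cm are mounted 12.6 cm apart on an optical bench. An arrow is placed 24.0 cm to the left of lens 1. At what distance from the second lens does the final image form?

6.81 cm

Lens 1: 1/d_i1 = 1/f₁ − 1/d_o1 = 1/(5.46) − 1/(24.0) = 0.1415, so d_i1 = 7.068 cm.
The intermediate image is 7.068 cm to the right of lens 1, which is 12.6 − (7.068) = 5.532 cm to the left of lens 2, so d_o2 = +5.532 cm.
Lens 2: 1/d_i2 = 1/f₂ − 1/d_o2 = 1/(29.4) − 1/(5.532) = -0.1468, so d_i2 = -6.81 cm.
The final image is virtual, 6.81 cm to the left of lens 2 (overall magnification ≈ -0.36).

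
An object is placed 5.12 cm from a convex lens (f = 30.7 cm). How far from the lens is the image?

Lens equation: 1/s_i = 1/f − 1/s_o = 1/(30.70) − 1/(5.12) = 0.03257 − 0.1953 = -0.1627, so s_i = -6.14 cm.
The image is virtual, upright and enlarged, on the same side as the object.

6.14 cm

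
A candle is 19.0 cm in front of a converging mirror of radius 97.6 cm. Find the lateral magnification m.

f = R/2 = 97.6/2 = 48.80 cm.
1/d_i = 1/f − 1/d_o = 1/(48.80) − 1/(19.0) = -0.03214, so d_i = -31.11 cm.
m = −d_i/d_o = −(-31.11)/(19.0) = +1.64.
The image is virtual, upright and enlarged, behind the mirror.

m = +1.64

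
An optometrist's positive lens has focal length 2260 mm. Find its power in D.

P = +0.442 D

f = 226 cm = 2.26 m.
P = 1/f = 1/(2.26 m) = +0.442 D.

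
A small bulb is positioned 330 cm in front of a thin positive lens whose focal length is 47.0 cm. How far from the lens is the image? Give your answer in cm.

Lens equation: 1/v = 1/f − 1/u = 1/(47.00) − 1/(330) = 0.02128 − 0.003030 = 0.01825, so v = 54.8 cm.
The image is real, inverted and reduced, on the far side of the lens.

54.8 cm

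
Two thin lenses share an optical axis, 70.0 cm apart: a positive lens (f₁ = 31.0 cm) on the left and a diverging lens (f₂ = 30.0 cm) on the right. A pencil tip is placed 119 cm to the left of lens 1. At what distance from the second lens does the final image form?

Lens 1: 1/d_i1 = 1/f₁ − 1/d_o1 = 1/(31.0) − 1/(119) = 0.02385, so d_i1 = 41.92 cm.
The intermediate image is 41.92 cm to the right of lens 1, which is 70.0 − (41.92) = 28.08 cm to the left of lens 2, so d_o2 = +28.08 cm.
Lens 2 is diverging, so f₂ = −30.0 cm.
Lens 2: 1/d_i2 = 1/f₂ − 1/d_o2 = 1/(-30.0) − 1/(28.08) = -0.06895, so d_i2 = -14.5 cm.
The final image is virtual, 14.5 cm to the left of lens 2 (overall magnification ≈ -0.18).

14.5 cm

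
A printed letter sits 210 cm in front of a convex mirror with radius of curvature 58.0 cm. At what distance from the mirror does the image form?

f = R/2 = 58.0/2 = 29.00 cm; for a convex mirror, f = -29.00 cm.
Mirror equation: 1/d_i = 1/f − 1/d_o = 1/(-29.00) − 1/(210) = -0.03448 − 0.004762 = -0.03924, so d_i = -25.5 cm.
The image is virtual, upright and reduced, behind the mirror.

25.5 cm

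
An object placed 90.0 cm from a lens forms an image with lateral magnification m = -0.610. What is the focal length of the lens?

f = 34.1 cm (converging)

m = −d_i/d_o ⇒ d_i = −m·d_o = −(-0.610)·(90.0) = 54.90 cm.
1/f = 1/d_o + 1/d_i = 1/(90.0) + 1/(54.90) = 0.02933, so f = 34.1 cm.
Since f is positive, the lens is converging.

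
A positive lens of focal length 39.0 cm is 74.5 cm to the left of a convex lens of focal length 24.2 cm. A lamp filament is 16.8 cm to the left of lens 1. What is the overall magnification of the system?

Lens 1: 1/d_i1 = 1/(39.0) − 1/(16.8) = -0.03388, so d_i1 = -29.51 cm; m₁ = −d_i1/d_o1 = +1.757.
d_o2 = 74.5 − (-29.51) = 104.0 cm.
Lens 2: 1/d_i2 = 1/(24.2) − 1/(104.0) = 0.03171, so d_i2 = 31.54 cm; m₂ = −d_i2/d_o2 = -0.3033.
m = m₁·m₂ = (+1.757)(-0.3033) = -0.533.

m = -0.533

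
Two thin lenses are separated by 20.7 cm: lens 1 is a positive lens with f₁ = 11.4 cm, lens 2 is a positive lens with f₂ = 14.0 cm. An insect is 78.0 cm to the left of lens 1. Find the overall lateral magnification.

Lens 1: 1/d_i1 = 1/(11.4) − 1/(78.0) = 0.07490, so d_i1 = 13.35 cm; m₁ = −d_i1/d_o1 = -0.1712.
d_o2 = 20.7 − (13.35) = 7.350 cm.
Lens 2: 1/d_i2 = 1/(14.0) − 1/(7.350) = -0.06463, so d_i2 = -15.47 cm; m₂ = −d_i2/d_o2 = +2.105.
m = m₁·m₂ = (-0.1712)(+2.105) = -0.360.

m = -0.360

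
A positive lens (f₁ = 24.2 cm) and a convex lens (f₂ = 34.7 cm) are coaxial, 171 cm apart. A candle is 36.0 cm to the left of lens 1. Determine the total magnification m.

Lens 1: 1/d_i1 = 1/(24.2) − 1/(36.0) = 0.01354, so d_i1 = 73.83 cm; m₁ = −d_i1/d_o1 = -2.051.
d_o2 = 171 − (73.83) = 97.17 cm.
Lens 2: 1/d_i2 = 1/(34.7) − 1/(97.17) = 0.01853, so d_i2 = 53.97 cm; m₂ = −d_i2/d_o2 = -0.5555.
m = m₁·m₂ = (-2.051)(-0.5555) = +1.14.

m = +1.14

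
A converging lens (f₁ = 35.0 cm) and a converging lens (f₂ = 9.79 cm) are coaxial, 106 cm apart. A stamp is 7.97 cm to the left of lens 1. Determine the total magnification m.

Lens 1: 1/d_i1 = 1/(35.0) − 1/(7.97) = -0.09690, so d_i1 = -10.32 cm; m₁ = −d_i1/d_o1 = +1.295.
d_o2 = 106 − (-10.32) = 116.3 cm.
Lens 2: 1/d_i2 = 1/(9.79) − 1/(116.3) = 0.09355, so d_i2 = 10.69 cm; m₂ = −d_i2/d_o2 = -0.09192.
m = m₁·m₂ = (+1.295)(-0.09192) = -0.119.

m = -0.119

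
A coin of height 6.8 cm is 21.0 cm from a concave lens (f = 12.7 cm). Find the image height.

For a concave lens, f = -12.7 cm.
1/d_i = 1/f − 1/d_o = 1/(-12.70) − 1/(21.0) = -0.1264, so d_i = -7.914 cm.
m = −d_i/d_o = +0.3769.
|h_i| = |m|·h_o = 0.3769 × 6.8 = 2.56 cm. The image is virtual, upright and reduced, on the same side as the object.

2.56 cm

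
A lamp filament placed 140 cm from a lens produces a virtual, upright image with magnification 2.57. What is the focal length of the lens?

m = −d_i/d_o ⇒ d_i = −m·d_o = −(+2.57)·(140) = -359.8 cm.
1/f = 1/d_o + 1/d_i = 1/(140) + 1/(-359.8) = 0.004364, so f = 229 cm.
Since f is positive, the lens is converging.

f = 229 cm (converging)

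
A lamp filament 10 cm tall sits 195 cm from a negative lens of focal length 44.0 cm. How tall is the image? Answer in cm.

For a negative lens, f = -44.0 cm.
1/d_i = 1/f − 1/d_o = 1/(-44.00) − 1/(195) = -0.02786, so d_i = -35.90 cm.
m = −d_i/d_o = +0.1841.
|h_i| = |m|·h_o = 0.1841 × 10 = 1.84 cm. The image is virtual, upright and reduced, on the same side as the object.

1.84 cm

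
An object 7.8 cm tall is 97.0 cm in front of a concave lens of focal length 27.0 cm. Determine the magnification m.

m = +0.218

For a concave lens, f = -27.0 cm.
1/d_i = 1/f − 1/d_o = 1/(-27.00) − 1/(97.0) = -0.04735, so d_i = -21.12 cm.
m = −d_i/d_o = −(-21.12)/(97.0) = +0.218.
The image is virtual, upright and reduced, on the same side as the object.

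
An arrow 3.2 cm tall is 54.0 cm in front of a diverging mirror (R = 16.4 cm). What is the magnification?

f = R/2 = 16.4/2 = 8.200 cm; for a diverging mirror, f = -8.200 cm.
1/d_i = 1/f − 1/d_o = 1/(-8.200) − 1/(54.0) = -0.1405, so d_i = -7.119 cm.
m = −d_i/d_o = −(-7.119)/(54.0) = +0.132.
The image is virtual, upright and reduced, behind the mirror.

m = +0.132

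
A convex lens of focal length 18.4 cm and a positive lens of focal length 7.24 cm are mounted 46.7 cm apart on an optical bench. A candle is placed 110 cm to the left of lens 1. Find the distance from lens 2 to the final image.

Lens 1: 1/d_i1 = 1/f₁ − 1/d_o1 = 1/(18.4) − 1/(110) = 0.04526, so d_i1 = 22.10 cm.
The intermediate image is 22.10 cm to the right of lens 1, which is 46.7 − (22.10) = 24.60 cm to the left of lens 2, so d_o2 = +24.60 cm.
Lens 2: 1/d_i2 = 1/f₂ − 1/d_o2 = 1/(7.24) − 1/(24.60) = 0.09747, so d_i2 = 10.3 cm.
The final image is real, 10.3 cm to the right of lens 2 (overall magnification ≈ 0.084).

10.3 cm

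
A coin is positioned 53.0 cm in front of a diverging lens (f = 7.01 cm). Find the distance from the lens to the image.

For a diverging lens, f = -7.01 cm.
Lens equation: 1/q = 1/f − 1/p = 1/(-7.010) − 1/(53.0) = -0.1427 − 0.01887 = -0.1615, so q = -6.19 cm.
The image is virtual, upright and reduced, on the same side as the object.

6.19 cm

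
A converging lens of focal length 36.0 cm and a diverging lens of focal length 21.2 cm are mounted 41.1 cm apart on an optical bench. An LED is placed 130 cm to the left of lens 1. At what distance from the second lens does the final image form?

Lens 1: 1/d_i1 = 1/f₁ − 1/d_o1 = 1/(36.0) − 1/(130) = 0.02009, so d_i1 = 49.79 cm.
The intermediate image is 49.79 cm to the right of lens 1, which lies 8.690 cm to the right of lens 2 — a virtual object — so d_o2 = −8.690 cm.
Lens 2 is diverging, so f₂ = −21.2 cm.
Lens 2: 1/d_i2 = 1/f₂ − 1/d_o2 = 1/(-21.2) − 1/(-8.690) = 0.06790, so d_i2 = 14.7 cm.
The final image is real, 14.7 cm to the right of lens 2 (overall magnification ≈ -0.65).

14.7 cm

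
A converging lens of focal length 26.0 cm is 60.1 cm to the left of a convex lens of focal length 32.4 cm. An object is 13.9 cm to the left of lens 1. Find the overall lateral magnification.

m = -1.21

Lens 1: 1/d_i1 = 1/(26.0) − 1/(13.9) = -0.03348, so d_i1 = -29.87 cm; m₁ = −d_i1/d_o1 = +2.149.
d_o2 = 60.1 − (-29.87) = 89.97 cm.
Lens 2: 1/d_i2 = 1/(32.4) − 1/(89.97) = 0.01975, so d_i2 = 50.63 cm; m₂ = −d_i2/d_o2 = -0.5628.
m = m₁·m₂ = (+2.149)(-0.5628) = -1.21.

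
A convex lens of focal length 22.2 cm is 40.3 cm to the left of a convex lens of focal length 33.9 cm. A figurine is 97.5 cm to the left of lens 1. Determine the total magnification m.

Lens 1: 1/d_i1 = 1/(22.2) − 1/(97.5) = 0.03479, so d_i1 = 28.75 cm; m₁ = −d_i1/d_o1 = -0.2949.
d_o2 = 40.3 − (28.75) = 11.55 cm.
Lens 2: 1/d_i2 = 1/(33.9) − 1/(11.55) = -0.05708, so d_i2 = -17.52 cm; m₂ = −d_i2/d_o2 = +1.517.
m = m₁·m₂ = (-0.2949)(+1.517) = -0.447.

m = -0.447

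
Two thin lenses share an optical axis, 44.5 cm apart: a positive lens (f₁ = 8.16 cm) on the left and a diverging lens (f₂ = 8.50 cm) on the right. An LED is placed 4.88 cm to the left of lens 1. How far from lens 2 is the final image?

Lens 1: 1/d_i1 = 1/f₁ − 1/d_o1 = 1/(8.16) − 1/(4.88) = -0.08237, so d_i1 = -12.14 cm.
The intermediate image is 12.14 cm to the left of lens 1 (virtual), which is 44.5 − (-12.14) = 56.64 cm to the left of lens 2, so d_o2 = +56.64 cm.
Lens 2 is diverging, so f₂ = −8.50 cm.
Lens 2: 1/d_i2 = 1/f₂ − 1/d_o2 = 1/(-8.50) − 1/(56.64) = -0.1353, so d_i2 = -7.39 cm.
The final image is virtual, 7.39 cm to the left of lens 2 (overall magnification ≈ 0.32).

7.39 cm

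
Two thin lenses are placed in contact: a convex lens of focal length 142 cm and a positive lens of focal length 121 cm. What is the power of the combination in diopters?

P = +1.53 D

P₁ = 1/f₁ = 1/(1.42 m) = +0.7042 D; P₂ = 1/f₂ = 1/(1.21 m) = +0.8264 D.
For thin lenses in contact, P = P₁ + P₂ = (+0.7042) + (+0.8264) = +1.53 D.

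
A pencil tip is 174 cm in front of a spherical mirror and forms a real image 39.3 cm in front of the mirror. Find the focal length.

Real image ⇒ d_i = +39.3 cm.
1/f = 1/d_o + 1/d_i = 1/(174) + 1/(39.3) = 0.03119, so f = 32.1 cm.
Since f is positive, the spherical mirror is concave.

f = 32.1 cm (concave)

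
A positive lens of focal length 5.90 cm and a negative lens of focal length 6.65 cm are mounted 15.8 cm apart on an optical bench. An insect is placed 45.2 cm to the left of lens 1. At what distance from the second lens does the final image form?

3.83 cm

Lens 1: 1/d_i1 = 1/f₁ − 1/d_o1 = 1/(5.90) − 1/(45.2) = 0.1474, so d_i1 = 6.786 cm.
The intermediate image is 6.786 cm to the right of lens 1, which is 15.8 − (6.786) = 9.014 cm to the left of lens 2, so d_o2 = +9.014 cm.
Lens 2 is diverging, so f₂ = −6.65 cm.
Lens 2: 1/d_i2 = 1/f₂ − 1/d_o2 = 1/(-6.65) − 1/(9.014) = -0.2613, so d_i2 = -3.83 cm.
The final image is virtual, 3.83 cm to the left of lens 2 (overall magnification ≈ -0.064).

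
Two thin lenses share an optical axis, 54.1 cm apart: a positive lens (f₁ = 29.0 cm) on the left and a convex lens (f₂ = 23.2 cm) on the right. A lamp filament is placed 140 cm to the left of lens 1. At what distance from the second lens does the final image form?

Lens 1: 1/d_i1 = 1/f₁ − 1/d_o1 = 1/(29.0) − 1/(140) = 0.02734, so d_i1 = 36.58 cm.
The intermediate image is 36.58 cm to the right of lens 1, which is 54.1 − (36.58) = 17.52 cm to the left of lens 2, so d_o2 = +17.52 cm.
Lens 2: 1/d_i2 = 1/f₂ − 1/d_o2 = 1/(23.2) − 1/(17.52) = -0.01397, so d_i2 = -71.6 cm.
The final image is virtual, 71.6 cm to the left of lens 2 (overall magnification ≈ -1.1).

71.6 cm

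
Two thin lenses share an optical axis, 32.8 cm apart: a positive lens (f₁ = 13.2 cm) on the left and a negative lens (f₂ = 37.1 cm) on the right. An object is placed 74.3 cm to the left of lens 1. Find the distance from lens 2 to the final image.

Lens 1: 1/d_i1 = 1/f₁ − 1/d_o1 = 1/(13.2) − 1/(74.3) = 0.06230, so d_i1 = 16.05 cm.
The intermediate image is 16.05 cm to the right of lens 1, which is 32.8 − (16.05) = 16.75 cm to the left of lens 2, so d_o2 = +16.75 cm.
Lens 2 is diverging, so f₂ = −37.1 cm.
Lens 2: 1/d_i2 = 1/f₂ − 1/d_o2 = 1/(-37.1) − 1/(16.75) = -0.08666, so d_i2 = -11.5 cm.
The final image is virtual, 11.5 cm to the left of lens 2 (overall magnification ≈ -0.15).

11.5 cm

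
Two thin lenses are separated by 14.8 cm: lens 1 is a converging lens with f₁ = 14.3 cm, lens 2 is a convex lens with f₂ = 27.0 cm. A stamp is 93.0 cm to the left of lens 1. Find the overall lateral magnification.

Lens 1: 1/d_i1 = 1/(14.3) − 1/(93.0) = 0.05918, so d_i1 = 16.90 cm; m₁ = −d_i1/d_o1 = -0.1817.
d_o2 = 14.8 − (16.90) = -2.100 cm (virtual object).
Lens 2: 1/d_i2 = 1/(27.0) − 1/(-2.100) = 0.5132, so d_i2 = 1.948 cm; m₂ = −d_i2/d_o2 = +0.9278.
m = m₁·m₂ = (-0.1817)(+0.9278) = -0.169.

m = -0.169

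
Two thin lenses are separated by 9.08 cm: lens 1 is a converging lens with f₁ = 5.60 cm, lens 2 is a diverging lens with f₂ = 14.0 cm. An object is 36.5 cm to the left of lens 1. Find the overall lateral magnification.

m = -0.154

Lens 1: 1/d_i1 = 1/(5.60) − 1/(36.5) = 0.1512, so d_i1 = 6.615 cm; m₁ = −d_i1/d_o1 = -0.1812.
d_o2 = 9.08 − (6.615) = 2.465 cm.
f₂ = −14.0 cm (diverging).
Lens 2: 1/d_i2 = 1/(-14.0) − 1/(2.465) = -0.4771, so d_i2 = -2.096 cm; m₂ = −d_i2/d_o2 = +0.8503.
m = m₁·m₂ = (-0.1812)(+0.8503) = -0.154.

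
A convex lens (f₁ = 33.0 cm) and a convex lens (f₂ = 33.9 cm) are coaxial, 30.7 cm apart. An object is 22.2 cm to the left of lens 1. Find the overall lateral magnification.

Lens 1: 1/d_i1 = 1/(33.0) − 1/(22.2) = -0.01474, so d_i1 = -67.83 cm; m₁ = −d_i1/d_o1 = +3.055.
d_o2 = 30.7 − (-67.83) = 98.53 cm.
Lens 2: 1/d_i2 = 1/(33.9) − 1/(98.53) = 0.01935, so d_i2 = 51.68 cm; m₂ = −d_i2/d_o2 = -0.5245.
m = m₁·m₂ = (+3.055)(-0.5245) = -1.60.

m = -1.60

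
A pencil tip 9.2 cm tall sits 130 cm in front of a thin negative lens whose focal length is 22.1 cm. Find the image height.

For a negative lens, f = -22.1 cm.
1/d_i = 1/f − 1/d_o = 1/(-22.10) − 1/(130) = -0.05294, so d_i = -18.89 cm.
m = −d_i/d_o = +0.1453.
|h_i| = |m|·h_o = 0.1453 × 9.2 = 1.34 cm. The image is virtual, upright and reduced, on the same side as the object.

1.34 cm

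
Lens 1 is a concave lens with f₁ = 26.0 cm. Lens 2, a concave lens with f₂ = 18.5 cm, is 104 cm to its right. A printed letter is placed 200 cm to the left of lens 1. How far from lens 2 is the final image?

Lens 1 is diverging, so f₁ = −26.0 cm.
Lens 1: 1/d_i1 = 1/f₁ − 1/d_o1 = 1/(-26.0) − 1/(200) = -0.04346, so d_i1 = -23.01 cm.
The intermediate image is 23.01 cm to the left of lens 1 (virtual), which is 104 − (-23.01) = 127.0 cm to the left of lens 2, so d_o2 = +127.0 cm.
Lens 2 is diverging, so f₂ = −18.5 cm.
Lens 2: 1/d_i2 = 1/f₂ − 1/d_o2 = 1/(-18.5) − 1/(127.0) = -0.06193, so d_i2 = -16.1 cm.
The final image is virtual, 16.1 cm to the left of lens 2 (overall magnification ≈ 0.015).

16.1 cm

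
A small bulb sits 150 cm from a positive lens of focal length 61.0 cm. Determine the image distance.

103 cm

Lens equation: 1/v = 1/f − 1/u = 1/(61.00) − 1/(150) = 0.01639 − 0.006667 = 0.009727, so v = 103 cm.
The image is real, inverted and reduced, on the far side of the lens.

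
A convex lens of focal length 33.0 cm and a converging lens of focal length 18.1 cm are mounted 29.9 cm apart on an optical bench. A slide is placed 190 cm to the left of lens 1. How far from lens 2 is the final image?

Lens 1: 1/d_i1 = 1/f₁ − 1/d_o1 = 1/(33.0) − 1/(190) = 0.02504, so d_i1 = 39.94 cm.
The intermediate image is 39.94 cm to the right of lens 1, which lies 10.04 cm to the right of lens 2 — a virtual object — so d_o2 = −10.04 cm.
Lens 2: 1/d_i2 = 1/f₂ − 1/d_o2 = 1/(18.1) − 1/(-10.04) = 0.1549, so d_i2 = 6.46 cm.
The final image is real, 6.46 cm to the right of lens 2 (overall magnification ≈ -0.14).

6.46 cm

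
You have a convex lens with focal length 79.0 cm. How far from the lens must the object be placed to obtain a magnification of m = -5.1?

94.5 cm

m = −d_i/d_o ⇒ d_i = −m·d_o.
1/f = 1/d_o + 1/d_i = 1/d_o − 1/(m·d_o) = (1 − 1/m)/d_o, so d_o = f(1 − 1/m) = (79.00)(1 − 1/(-5.1)) = 94.5 cm.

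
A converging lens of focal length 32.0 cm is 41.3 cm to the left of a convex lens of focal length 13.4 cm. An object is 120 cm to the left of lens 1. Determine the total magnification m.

Lens 1: 1/d_i1 = 1/(32.0) − 1/(120) = 0.02292, so d_i1 = 43.64 cm; m₁ = −d_i1/d_o1 = -0.3637.
d_o2 = 41.3 − (43.64) = -2.340 cm (virtual object).
Lens 2: 1/d_i2 = 1/(13.4) − 1/(-2.340) = 0.5020, so d_i2 = 1.992 cm; m₂ = −d_i2/d_o2 = +0.8513.
m = m₁·m₂ = (-0.3637)(+0.8513) = -0.310.

m = -0.310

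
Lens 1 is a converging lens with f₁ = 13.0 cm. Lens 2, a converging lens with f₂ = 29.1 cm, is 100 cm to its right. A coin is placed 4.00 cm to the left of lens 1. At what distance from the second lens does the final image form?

Lens 1: 1/d_i1 = 1/f₁ − 1/d_o1 = 1/(13.0) − 1/(4.00) = -0.1731, so d_i1 = -5.778 cm.
The intermediate image is 5.778 cm to the left of lens 1 (virtual), which is 100 − (-5.778) = 105.8 cm to the left of lens 2, so d_o2 = +105.8 cm.
Lens 2: 1/d_i2 = 1/f₂ − 1/d_o2 = 1/(29.1) − 1/(105.8) = 0.02491, so d_i2 = 40.1 cm.
The final image is real, 40.1 cm to the right of lens 2 (overall magnification ≈ -0.55).

40.1 cm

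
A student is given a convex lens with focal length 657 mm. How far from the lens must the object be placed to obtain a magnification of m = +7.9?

574 mm

m = −d_i/d_o ⇒ d_i = −m·d_o.
1/f = 1/d_o + 1/d_i = 1/d_o − 1/(m·d_o) = (1 − 1/m)/d_o, so d_o = f(1 − 1/m) = (657.0)(1 − 1/(+7.9)) = 574 mm.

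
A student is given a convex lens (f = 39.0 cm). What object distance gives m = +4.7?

30.7 cm

m = −d_i/d_o ⇒ d_i = −m·d_o.
1/f = 1/d_o + 1/d_i = 1/d_o − 1/(m·d_o) = (1 − 1/m)/d_o, so d_o = f(1 − 1/m) = (39.00)(1 − 1/(+4.7)) = 30.7 cm.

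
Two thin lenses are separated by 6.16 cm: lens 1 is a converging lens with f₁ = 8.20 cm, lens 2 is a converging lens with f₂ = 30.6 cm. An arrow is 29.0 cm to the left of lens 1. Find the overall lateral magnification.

Lens 1: 1/d_i1 = 1/(8.20) − 1/(29.0) = 0.08747, so d_i1 = 11.43 cm; m₁ = −d_i1/d_o1 = -0.3941.
d_o2 = 6.16 − (11.43) = -5.270 cm (virtual object).
Lens 2: 1/d_i2 = 1/(30.6) − 1/(-5.270) = 0.2224, so d_i2 = 4.496 cm; m₂ = −d_i2/d_o2 = +0.8531.
m = m₁·m₂ = (-0.3941)(+0.8531) = -0.336.

m = -0.336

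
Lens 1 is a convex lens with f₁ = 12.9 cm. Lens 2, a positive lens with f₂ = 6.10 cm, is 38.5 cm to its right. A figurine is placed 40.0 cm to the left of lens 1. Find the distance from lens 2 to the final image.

8.89 cm

Lens 1: 1/d_i1 = 1/f₁ − 1/d_o1 = 1/(12.9) − 1/(40.0) = 0.05252, so d_i1 = 19.04 cm.
The intermediate image is 19.04 cm to the right of lens 1, which is 38.5 − (19.04) = 19.46 cm to the left of lens 2, so d_o2 = +19.46 cm.
Lens 2: 1/d_i2 = 1/f₂ − 1/d_o2 = 1/(6.10) − 1/(19.46) = 0.1125, so d_i2 = 8.89 cm.
The final image is real, 8.89 cm to the right of lens 2 (overall magnification ≈ 0.22).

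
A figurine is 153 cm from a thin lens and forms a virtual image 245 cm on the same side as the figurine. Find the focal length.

Virtual image ⇒ d_i = −245 cm.
1/f = 1/d_o + 1/d_i = 1/(153) + 1/(-245) = 0.002454, so f = 407 cm.
Since f is positive, the thin lens is converging.

f = 407 cm (converging)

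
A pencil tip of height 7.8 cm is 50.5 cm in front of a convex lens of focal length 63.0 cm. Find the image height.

1/d_i = 1/f − 1/d_o = 1/(63.00) − 1/(50.5) = -0.003929, so d_i = -254.5 cm.
m = −d_i/d_o = +5.040.
|h_i| = |m|·h_o = 5.040 × 7.8 = 39.3 cm. The image is virtual, upright and enlarged, on the same side as the object.

39.3 cm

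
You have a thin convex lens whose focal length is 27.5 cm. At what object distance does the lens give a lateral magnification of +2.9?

m = −d_i/d_o ⇒ d_i = −m·d_o.
1/f = 1/d_o + 1/d_i = 1/d_o − 1/(m·d_o) = (1 − 1/m)/d_o, so d_o = f(1 − 1/m) = (27.50)(1 − 1/(+2.9)) = 18.0 cm.

18.0 cm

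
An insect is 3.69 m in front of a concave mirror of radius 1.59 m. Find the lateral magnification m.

f = R/2 = 1.59/2 = 0.7950 m.
1/d_i = 1/f − 1/d_o = 1/(0.7950) − 1/(3.69) = 0.9869, so d_i = 1.013 m.
m = −d_i/d_o = −(1.013)/(3.69) = -0.275.
The image is real, inverted and reduced, in front of the mirror.

m = -0.275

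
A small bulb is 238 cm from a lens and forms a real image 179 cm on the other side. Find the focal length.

Real image ⇒ d_i = +179 cm.
1/f = 1/d_o + 1/d_i = 1/(238) + 1/(179) = 0.009788, so f = 102 cm.
Since f is positive, the lens is converging.

f = 102 cm (converging)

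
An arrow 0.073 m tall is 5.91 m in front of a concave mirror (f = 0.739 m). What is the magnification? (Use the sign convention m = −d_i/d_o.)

m = -0.143

1/d_i = 1/f − 1/d_o = 1/(0.7390) − 1/(5.91) = 1.184, so d_i = 0.8446 m.
m = −d_i/d_o = −(0.8446)/(5.91) = -0.143.
The image is real, inverted and reduced, in front of the mirror.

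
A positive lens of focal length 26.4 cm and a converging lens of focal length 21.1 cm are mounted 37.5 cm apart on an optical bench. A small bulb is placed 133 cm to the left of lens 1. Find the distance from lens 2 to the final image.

5.82 cm

Lens 1: 1/d_i1 = 1/f₁ − 1/d_o1 = 1/(26.4) − 1/(133) = 0.03036, so d_i1 = 32.94 cm.
The intermediate image is 32.94 cm to the right of lens 1, which is 37.5 − (32.94) = 4.560 cm to the left of lens 2, so d_o2 = +4.560 cm.
Lens 2: 1/d_i2 = 1/f₂ − 1/d_o2 = 1/(21.1) − 1/(4.560) = -0.1719, so d_i2 = -5.82 cm.
The final image is virtual, 5.82 cm to the left of lens 2 (overall magnification ≈ -0.32).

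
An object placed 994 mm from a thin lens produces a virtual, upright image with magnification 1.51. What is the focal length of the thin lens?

f = 2940 mm (converging)

m = −d_i/d_o ⇒ d_i = −m·d_o = −(+1.51)·(994) = -1501 mm.
1/f = 1/d_o + 1/d_i = 1/(994) + 1/(-1501) = 0.0003398, so f = 2940 mm.
Since f is positive, the thin lens is converging.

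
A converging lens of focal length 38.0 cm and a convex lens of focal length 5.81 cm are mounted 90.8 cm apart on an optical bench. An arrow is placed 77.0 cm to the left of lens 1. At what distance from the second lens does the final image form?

Lens 1: 1/d_i1 = 1/f₁ − 1/d_o1 = 1/(38.0) − 1/(77.0) = 0.01333, so d_i1 = 75.03 cm.
The intermediate image is 75.03 cm to the right of lens 1, which is 90.8 − (75.03) = 15.77 cm to the left of lens 2, so d_o2 = +15.77 cm.
Lens 2: 1/d_i2 = 1/f₂ − 1/d_o2 = 1/(5.81) − 1/(15.77) = 0.1087, so d_i2 = 9.20 cm.
The final image is real, 9.20 cm to the right of lens 2 (overall magnification ≈ 0.57).

9.20 cm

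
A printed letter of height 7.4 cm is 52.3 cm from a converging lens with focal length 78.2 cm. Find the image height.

22.3 cm

1/d_i = 1/f − 1/d_o = 1/(78.20) − 1/(52.3) = -0.006333, so d_i = -157.9 cm.
m = −d_i/d_o = +3.019.
|h_i| = |m|·h_o = 3.019 × 7.4 = 22.3 cm. The image is virtual, upright and enlarged, on the same side as the object.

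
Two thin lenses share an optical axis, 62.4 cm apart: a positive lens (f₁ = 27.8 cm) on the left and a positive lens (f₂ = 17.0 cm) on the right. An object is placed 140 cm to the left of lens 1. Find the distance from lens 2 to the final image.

Lens 1: 1/d_i1 = 1/f₁ − 1/d_o1 = 1/(27.8) − 1/(140) = 0.02883, so d_i1 = 34.69 cm.
The intermediate image is 34.69 cm to the right of lens 1, which is 62.4 − (34.69) = 27.71 cm to the left of lens 2, so d_o2 = +27.71 cm.
Lens 2: 1/d_i2 = 1/f₂ − 1/d_o2 = 1/(17.0) − 1/(27.71) = 0.02274, so d_i2 = 44.0 cm.
The final image is real, 44.0 cm to the right of lens 2 (overall magnification ≈ 0.39).

44.0 cm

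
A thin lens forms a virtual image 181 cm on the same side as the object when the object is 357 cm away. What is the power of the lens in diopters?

Virtual image ⇒ d_i = −181 cm.
1/f = 1/d_o + 1/d_i = 1/(357) + 1/(-181) = -0.002724 cm⁻¹.
f = -367.1 cm = -3.671 m, so P = 1/f = -0.272 D.

P = -0.272 D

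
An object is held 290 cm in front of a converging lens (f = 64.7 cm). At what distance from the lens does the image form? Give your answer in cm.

83.3 cm

Thin-lens equation: 1/d_i = 1/f − 1/d_o = 1/(64.70) − 1/(290) = 0.01546 − 0.003448 = 0.01201, so d_i = 83.3 cm.
The image is real, inverted and reduced, on the far side of the lens.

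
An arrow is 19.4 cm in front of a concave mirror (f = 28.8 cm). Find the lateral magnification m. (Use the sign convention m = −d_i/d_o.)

1/d_i = 1/f − 1/d_o = 1/(28.80) − 1/(19.4) = -0.01682, so d_i = -59.44 cm.
m = −d_i/d_o = −(-59.44)/(19.4) = +3.06.
The image is virtual, upright and enlarged, behind the mirror.

m = +3.06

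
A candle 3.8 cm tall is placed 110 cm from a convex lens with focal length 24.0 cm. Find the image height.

1/d_i = 1/f − 1/d_o = 1/(24.00) − 1/(110) = 0.03258, so d_i = 30.70 cm.
m = −d_i/d_o = -0.2791.
|h_i| = |m|·h_o = 0.2791 × 3.8 = 1.06 cm. The image is real, inverted and reduced, on the far side of the lens.

1.06 cm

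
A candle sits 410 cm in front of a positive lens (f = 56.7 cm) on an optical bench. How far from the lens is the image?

65.8 cm

Thin-lens equation: 1/d_i = 1/f − 1/d_o = 1/(56.70) − 1/(410) = 0.01764 − 0.002439 = 0.01520, so d_i = 65.8 cm.
The image is real, inverted and reduced, on the far side of the lens.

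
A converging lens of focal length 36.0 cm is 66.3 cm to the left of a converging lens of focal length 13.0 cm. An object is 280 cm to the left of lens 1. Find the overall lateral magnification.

m = +0.160

Lens 1: 1/d_i1 = 1/(36.0) − 1/(280) = 0.02421, so d_i1 = 41.31 cm; m₁ = −d_i1/d_o1 = -0.1475.
d_o2 = 66.3 − (41.31) = 24.99 cm.
Lens 2: 1/d_i2 = 1/(13.0) − 1/(24.99) = 0.03691, so d_i2 = 27.10 cm; m₂ = −d_i2/d_o2 = -1.084.
m = m₁·m₂ = (-0.1475)(-1.084) = +0.160.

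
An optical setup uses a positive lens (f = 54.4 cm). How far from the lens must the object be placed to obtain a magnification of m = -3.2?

m = −d_i/d_o ⇒ d_i = −m·d_o.
1/f = 1/d_o + 1/d_i = 1/d_o − 1/(m·d_o) = (1 − 1/m)/d_o, so d_o = f(1 − 1/m) = (54.40)(1 − 1/(-3.2)) = 71.4 cm.

71.4 cm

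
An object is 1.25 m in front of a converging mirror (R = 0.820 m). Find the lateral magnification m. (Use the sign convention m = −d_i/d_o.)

m = -0.488

f = R/2 = 0.820/2 = 0.4100 m.
1/d_i = 1/f − 1/d_o = 1/(0.4100) − 1/(1.25) = 1.639, so d_i = 0.6101 m.
m = −d_i/d_o = −(0.6101)/(1.25) = -0.488.
The image is real, inverted and reduced, in front of the mirror.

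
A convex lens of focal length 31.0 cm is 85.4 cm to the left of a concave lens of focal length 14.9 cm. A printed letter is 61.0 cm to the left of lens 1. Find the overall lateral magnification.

m = -0.413

Lens 1: 1/d_i1 = 1/(31.0) − 1/(61.0) = 0.01586, so d_i1 = 63.03 cm; m₁ = −d_i1/d_o1 = -1.033.
d_o2 = 85.4 − (63.03) = 22.37 cm.
f₂ = −14.9 cm (diverging).
Lens 2: 1/d_i2 = 1/(-14.9) − 1/(22.37) = -0.1118, so d_i2 = -8.943 cm; m₂ = −d_i2/d_o2 = +0.3998.
m = m₁·m₂ = (-1.033)(+0.3998) = -0.413.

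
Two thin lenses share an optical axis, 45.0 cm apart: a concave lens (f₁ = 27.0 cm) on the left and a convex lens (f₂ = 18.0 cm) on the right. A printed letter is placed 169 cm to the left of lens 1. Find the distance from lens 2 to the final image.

Lens 1 is diverging, so f₁ = −27.0 cm.
Lens 1: 1/d_i1 = 1/f₁ − 1/d_o1 = 1/(-27.0) − 1/(169) = -0.04295, so d_i1 = -23.28 cm.
The intermediate image is 23.28 cm to the left of lens 1 (virtual), which is 45.0 − (-23.28) = 68.28 cm to the left of lens 2, so d_o2 = +68.28 cm.
Lens 2: 1/d_i2 = 1/f₂ − 1/d_o2 = 1/(18.0) − 1/(68.28) = 0.04091, so d_i2 = 24.4 cm.
The final image is real, 24.4 cm to the right of lens 2 (overall magnification ≈ -0.049).

24.4 cm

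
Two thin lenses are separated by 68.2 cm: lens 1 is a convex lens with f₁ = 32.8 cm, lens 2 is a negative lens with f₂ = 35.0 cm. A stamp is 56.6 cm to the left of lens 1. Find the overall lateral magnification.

m = -1.91

Lens 1: 1/d_i1 = 1/(32.8) − 1/(56.6) = 0.01282, so d_i1 = 78.00 cm; m₁ = −d_i1/d_o1 = -1.378.
d_o2 = 68.2 − (78.00) = -9.800 cm (virtual object).
f₂ = −35.0 cm (diverging).
Lens 2: 1/d_i2 = 1/(-35.0) − 1/(-9.800) = 0.07347, so d_i2 = 13.61 cm; m₂ = −d_i2/d_o2 = +1.389.
m = m₁·m₂ = (-1.378)(+1.389) = -1.91.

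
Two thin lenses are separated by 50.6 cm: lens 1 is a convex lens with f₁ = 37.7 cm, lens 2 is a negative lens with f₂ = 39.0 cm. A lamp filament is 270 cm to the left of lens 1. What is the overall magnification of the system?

m = -0.138

Lens 1: 1/d_i1 = 1/(37.7) − 1/(270) = 0.02282, so d_i1 = 43.82 cm; m₁ = −d_i1/d_o1 = -0.1623.
d_o2 = 50.6 − (43.82) = 6.780 cm.
f₂ = −39.0 cm (diverging).
Lens 2: 1/d_i2 = 1/(-39.0) − 1/(6.780) = -0.1731, so d_i2 = -5.776 cm; m₂ = −d_i2/d_o2 = +0.8519.
m = m₁·m₂ = (-0.1623)(+0.8519) = -0.138.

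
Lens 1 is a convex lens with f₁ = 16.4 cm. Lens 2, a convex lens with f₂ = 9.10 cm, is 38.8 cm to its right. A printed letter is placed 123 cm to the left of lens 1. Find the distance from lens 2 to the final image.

Lens 1: 1/d_i1 = 1/f₁ − 1/d_o1 = 1/(16.4) − 1/(123) = 0.05285, so d_i1 = 18.92 cm.
The intermediate image is 18.92 cm to the right of lens 1, which is 38.8 − (18.92) = 19.88 cm to the left of lens 2, so d_o2 = +19.88 cm.
Lens 2: 1/d_i2 = 1/f₂ − 1/d_o2 = 1/(9.10) − 1/(19.88) = 0.05959, so d_i2 = 16.8 cm.
The final image is real, 16.8 cm to the right of lens 2 (overall magnification ≈ 0.13).

16.8 cm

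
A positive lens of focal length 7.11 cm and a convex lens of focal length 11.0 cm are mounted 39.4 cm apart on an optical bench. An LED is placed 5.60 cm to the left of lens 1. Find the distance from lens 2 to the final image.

13.2 cm

Lens 1: 1/d_i1 = 1/f₁ − 1/d_o1 = 1/(7.11) − 1/(5.60) = -0.03792, so d_i1 = -26.37 cm.
The intermediate image is 26.37 cm to the left of lens 1 (virtual), which is 39.4 − (-26.37) = 65.77 cm to the left of lens 2, so d_o2 = +65.77 cm.
Lens 2: 1/d_i2 = 1/f₂ − 1/d_o2 = 1/(11.0) − 1/(65.77) = 0.07570, so d_i2 = 13.2 cm.
The final image is real, 13.2 cm to the right of lens 2 (overall magnification ≈ -0.95).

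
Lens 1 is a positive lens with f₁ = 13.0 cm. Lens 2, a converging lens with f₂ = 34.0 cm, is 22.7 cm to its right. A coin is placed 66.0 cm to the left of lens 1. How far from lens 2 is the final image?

8.05 cm

Lens 1: 1/d_i1 = 1/f₁ − 1/d_o1 = 1/(13.0) − 1/(66.0) = 0.06177, so d_i1 = 16.19 cm.
The intermediate image is 16.19 cm to the right of lens 1, which is 22.7 − (16.19) = 6.510 cm to the left of lens 2, so d_o2 = +6.510 cm.
Lens 2: 1/d_i2 = 1/f₂ − 1/d_o2 = 1/(34.0) − 1/(6.510) = -0.1242, so d_i2 = -8.05 cm.
The final image is virtual, 8.05 cm to the left of lens 2 (overall magnification ≈ -0.30).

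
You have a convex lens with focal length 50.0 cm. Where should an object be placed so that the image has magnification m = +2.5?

30.0 cm

m = −d_i/d_o ⇒ d_i = −m·d_o.
1/f = 1/d_o + 1/d_i = 1/d_o − 1/(m·d_o) = (1 − 1/m)/d_o, so d_o = f(1 − 1/m) = (50.00)(1 − 1/(+2.5)) = 30.0 cm.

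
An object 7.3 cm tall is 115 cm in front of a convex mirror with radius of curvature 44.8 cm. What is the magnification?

f = R/2 = 44.8/2 = 22.40 cm; for a convex mirror, f = -22.40 cm.
1/d_i = 1/f − 1/d_o = 1/(-22.40) − 1/(115) = -0.05334, so d_i = -18.75 cm.
m = −d_i/d_o = −(-18.75)/(115) = +0.163.
The image is virtual, upright and reduced, behind the mirror.

m = +0.163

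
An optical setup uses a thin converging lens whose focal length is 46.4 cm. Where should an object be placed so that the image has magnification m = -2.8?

m = −d_i/d_o ⇒ d_i = −m·d_o.
1/f = 1/d_o + 1/d_i = 1/d_o − 1/(m·d_o) = (1 − 1/m)/d_o, so d_o = f(1 − 1/m) = (46.40)(1 − 1/(-2.8)) = 63.0 cm.

63.0 cm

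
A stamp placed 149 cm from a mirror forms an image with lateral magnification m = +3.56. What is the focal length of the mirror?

m = −d_i/d_o ⇒ d_i = −m·d_o = −(+3.56)·(149) = -530.4 cm.
1/f = 1/d_o + 1/d_i = 1/(149) + 1/(-530.4) = 0.004826, so f = 207 cm.
Since f is positive, the mirror is concave.

f = 207 cm (concave)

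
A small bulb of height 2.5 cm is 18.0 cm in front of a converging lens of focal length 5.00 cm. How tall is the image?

1/d_i = 1/f − 1/d_o = 1/(5.000) − 1/(18.0) = 0.1444, so d_i = 6.923 cm.
m = −d_i/d_o = -0.3846.
|h_i| = |m|·h_o = 0.3846 × 2.5 = 0.962 cm. The image is real, inverted and reduced, on the far side of the lens.

0.962 cm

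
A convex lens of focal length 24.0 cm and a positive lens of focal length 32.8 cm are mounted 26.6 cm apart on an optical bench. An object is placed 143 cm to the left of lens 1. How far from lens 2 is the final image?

2.10 cm

Lens 1: 1/d_i1 = 1/f₁ − 1/d_o1 = 1/(24.0) − 1/(143) = 0.03467, so d_i1 = 28.84 cm.
The intermediate image is 28.84 cm to the right of lens 1, which lies 2.240 cm to the right of lens 2 — a virtual object — so d_o2 = −2.240 cm.
Lens 2: 1/d_i2 = 1/f₂ − 1/d_o2 = 1/(32.8) − 1/(-2.240) = 0.4769, so d_i2 = 2.10 cm.
The final image is real, 2.10 cm to the right of lens 2 (overall magnification ≈ -0.19).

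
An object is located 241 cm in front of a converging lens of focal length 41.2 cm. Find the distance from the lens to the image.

49.7 cm

Lens equation: 1/v = 1/f − 1/u = 1/(41.20) − 1/(241) = 0.02427 − 0.004149 = 0.02012, so v = 49.7 cm.
The image is real, inverted and reduced, on the far side of the lens.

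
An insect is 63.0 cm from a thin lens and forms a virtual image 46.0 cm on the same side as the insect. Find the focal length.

f = -170 cm (diverging)

Virtual image ⇒ d_i = −46.0 cm.
1/f = 1/d_o + 1/d_i = 1/(63.0) + 1/(-46.0) = -0.005866, so f = -170 cm.
Since f is negative, the thin lens is diverging.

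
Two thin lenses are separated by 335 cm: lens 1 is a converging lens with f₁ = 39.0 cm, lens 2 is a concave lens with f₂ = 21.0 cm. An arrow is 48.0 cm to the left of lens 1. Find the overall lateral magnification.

Lens 1: 1/d_i1 = 1/(39.0) − 1/(48.0) = 0.004808, so d_i1 = 208.0 cm; m₁ = −d_i1/d_o1 = -4.333.
d_o2 = 335 − (208.0) = 127.0 cm.
f₂ = −21.0 cm (diverging).
Lens 2: 1/d_i2 = 1/(-21.0) − 1/(127.0) = -0.05549, so d_i2 = -18.02 cm; m₂ = −d_i2/d_o2 = +0.1419.
m = m₁·m₂ = (-4.333)(+0.1419) = -0.615.

m = -0.615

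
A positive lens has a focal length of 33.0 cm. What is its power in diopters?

P = +3.03 D

f = 33.0 cm = 0.330 m.
P = 1/f = 1/(0.330 m) = +3.03 D.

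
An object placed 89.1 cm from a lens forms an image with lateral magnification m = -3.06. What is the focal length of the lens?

m = −d_i/d_o ⇒ d_i = −m·d_o = −(-3.06)·(89.1) = 272.6 cm.
1/f = 1/d_o + 1/d_i = 1/(89.1) + 1/(272.6) = 0.01489, so f = 67.2 cm.
Since f is positive, the lens is converging.

f = 67.2 cm (converging)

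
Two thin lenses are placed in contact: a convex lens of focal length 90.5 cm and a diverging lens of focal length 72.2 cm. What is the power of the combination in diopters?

P = -0.280 D

P₁ = 1/f₁ = 1/(0.905 m) = +1.105 D; P₂ = 1/f₂ = 1/(-0.722 m) = -1.385 D.
For thin lenses in contact, P = P₁ + P₂ = (+1.105) + (-1.385) = -0.280 D.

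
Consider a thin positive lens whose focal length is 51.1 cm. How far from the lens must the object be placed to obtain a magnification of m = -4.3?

63.0 cm

m = −d_i/d_o ⇒ d_i = −m·d_o.
1/f = 1/d_o + 1/d_i = 1/d_o − 1/(m·d_o) = (1 − 1/m)/d_o, so d_o = f(1 − 1/m) = (51.10)(1 − 1/(-4.3)) = 63.0 cm.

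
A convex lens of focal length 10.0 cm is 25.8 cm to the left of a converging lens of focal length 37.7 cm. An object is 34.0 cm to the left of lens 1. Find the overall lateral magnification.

m = -0.603

Lens 1: 1/d_i1 = 1/(10.0) − 1/(34.0) = 0.07059, so d_i1 = 14.17 cm; m₁ = −d_i1/d_o1 = -0.4168.
d_o2 = 25.8 − (14.17) = 11.63 cm.
Lens 2: 1/d_i2 = 1/(37.7) − 1/(11.63) = -0.05946, so d_i2 = -16.82 cm; m₂ = −d_i2/d_o2 = +1.446.
m = m₁·m₂ = (-0.4168)(+1.446) = -0.603.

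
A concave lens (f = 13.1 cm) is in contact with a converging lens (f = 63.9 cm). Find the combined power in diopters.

P = -6.07 D

P₁ = 1/f₁ = 1/(-0.131 m) = -7.634 D; P₂ = 1/f₂ = 1/(0.639 m) = +1.565 D.
For thin lenses in contact, P = P₁ + P₂ = (-7.634) + (+1.565) = -6.07 D.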